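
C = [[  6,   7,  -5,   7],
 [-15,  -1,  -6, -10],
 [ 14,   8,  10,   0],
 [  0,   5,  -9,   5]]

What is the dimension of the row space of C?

Row reduce to echelon form.
R2 ← R2 + (5/2)·R1: [0, 33/2, -37/2, 15/2]
R3 ← R3 − (7/3)·R1: [0, -25/3, 65/3, -49/3]
R3 ← R3 + (50/99)·R2: [0, 0, 1220/99, -138/11]
R4 ← R4 − (10/33)·R2: [0, 0, -112/33, 30/11]
R4 ← R4 + (84/305)·R3: [0, 0, 0, -222/305]
Echelon form has 4 nonzero rows, so rank(C) = 4.
The row space has dimension equal to the rank: 4.

4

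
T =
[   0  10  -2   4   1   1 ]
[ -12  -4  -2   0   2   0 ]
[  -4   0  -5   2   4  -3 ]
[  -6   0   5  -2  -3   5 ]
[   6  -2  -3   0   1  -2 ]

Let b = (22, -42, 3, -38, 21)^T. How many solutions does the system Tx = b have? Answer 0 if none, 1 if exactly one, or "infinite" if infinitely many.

Row reduce the augmented matrix [T | b].
Swap R1 ↔ R2
R3 ← R3 − (1/3)·R1: [0, 4/3, -13/3, 2, 10/3, -3, 17]
R4 ← R4 − (1/2)·R1: [0, 2, 6, -2, -4, 5, -17]
R5 ← R5 + (1/2)·R1: [0, -4, -4, 0, 2, -2, 0]
R3 ← R3 − (2/15)·R2: [0, 0, -61/15, 22/15, 16/5, -47/15, 211/15]
R4 ← R4 − (1/5)·R2: [0, 0, 32/5, -14/5, -21/5, 24/5, -107/5]
R5 ← R5 + (2/5)·R2: [0, 0, -24/5, 8/5, 12/5, -8/5, 44/5]
R4 ← R4 + (96/61)·R3: [0, 0, 0, -30/61, 51/61, -8/61, 45/61]
R5 ← R5 − (72/61)·R3: [0, 0, 0, -8/61, -84/61, 128/61, -476/61]
R5 ← R5 − (4/15)·R4: [0, 0, 0, 0, -8/5, 32/15, -8]
The echelon form has 5 nonzero rows, and every pivot lies in the first 6 columns, so rank(T) = rank([T|b]) = 5.
The system is consistent.
rank = 5 < 6 unknowns, so there are infinitely many solutions.

infinite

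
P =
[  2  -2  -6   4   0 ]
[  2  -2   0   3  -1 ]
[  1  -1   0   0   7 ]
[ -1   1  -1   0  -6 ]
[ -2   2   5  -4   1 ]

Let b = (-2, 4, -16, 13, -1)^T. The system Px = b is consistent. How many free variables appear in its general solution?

Row reduce the augmented matrix [P | b].
R2 ← R2 − R1: [0, 0, 6, -1, -1, 6]
R3 ← R3 − (1/2)·R1: [0, 0, 3, -2, 7, -15]
R4 ← R4 + (1/2)·R1: [0, 0, -4, 2, -6, 12]
R5 ← R5 + R1: [0, 0, -1, 0, 1, -3]
R3 ← R3 − (1/2)·R2: [0, 0, 0, -3/2, 15/2, -18]
R4 ← R4 + (2/3)·R2: [0, 0, 0, 4/3, -20/3, 16]
R5 ← R5 + (1/6)·R2: [0, 0, 0, -1/6, 5/6, -2]
R4 ← R4 + (8/9)·R3: [0, 0, 0, 0, 0, 0]
R5 ← R5 − (1/9)·R3: [0, 0, 0, 0, 0, 0]
The echelon form has 3 nonzero rows, and every pivot lies in the first 5 columns, so rank(P) = rank([P|b]) = 3.
The system is consistent.
Free variables = (unknowns) − (rank) = 5 − 3 = 2.

2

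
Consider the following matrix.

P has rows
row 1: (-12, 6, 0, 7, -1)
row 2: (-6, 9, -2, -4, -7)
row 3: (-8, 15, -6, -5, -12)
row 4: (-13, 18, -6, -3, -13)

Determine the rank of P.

Row reduce to echelon form.
R2 ← R2 − (1/2)·R1: [0, 6, -2, -15/2, -13/2]
R3 ← R3 − (2/3)·R1: [0, 11, -6, -29/3, -34/3]
R4 ← R4 − (13/12)·R1: [0, 23/2, -6, -127/12, -143/12]
R3 ← R3 − (11/6)·R2: [0, 0, -7/3, 49/12, 7/12]
R4 ← R4 − (23/12)·R2: [0, 0, -13/6, 91/24, 13/24]
R4 ← R4 − (13/14)·R3: [0, 0, 0, 0, 0]
Echelon form has 3 nonzero rows, so rank(P) = 3.

3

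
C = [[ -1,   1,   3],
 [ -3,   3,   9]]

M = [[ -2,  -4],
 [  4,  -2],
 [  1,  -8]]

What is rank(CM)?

1

First compute CM:
[[  9, -22],
 [ 27, -66]]
Now row reduce the product.
R2 ← R2 − (3)·R1: [0, 0]
1 nonzero row, so rank(CM) = 1.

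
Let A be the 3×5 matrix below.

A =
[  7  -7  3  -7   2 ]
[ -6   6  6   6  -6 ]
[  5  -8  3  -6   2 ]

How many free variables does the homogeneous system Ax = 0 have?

Row reduce to echelon form.
R2 ← R2 + (6/7)·R1: [0, 0, 60/7, 0, -30/7]
R3 ← R3 − (5/7)·R1: [0, -3, 6/7, -1, 4/7]
Swap R2 ↔ R3
3 nonzero rows, so rank(A) = 3.
A has 5 columns; by rank–nullity, nullity = 5 − 3 = 2.

2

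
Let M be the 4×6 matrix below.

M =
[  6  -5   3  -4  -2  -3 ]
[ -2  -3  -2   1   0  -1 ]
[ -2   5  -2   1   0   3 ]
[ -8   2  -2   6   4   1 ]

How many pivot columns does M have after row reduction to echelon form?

Row reduce to echelon form.
R2 ← R2 + (1/3)·R1: [0, -14/3, -1, -1/3, -2/3, -2]
R3 ← R3 + (1/3)·R1: [0, 10/3, -1, -1/3, -2/3, 2]
R4 ← R4 + (4/3)·R1: [0, -14/3, 2, 2/3, 4/3, -3]
R3 ← R3 + (5/7)·R2: [0, 0, -12/7, -4/7, -8/7, 4/7]
R4 ← R4 − R2: [0, 0, 3, 1, 2, -1]
R4 ← R4 + (7/4)·R3: [0, 0, 0, 0, 0, 0]
Echelon form has 3 nonzero rows, so rank(M) = 3.
Each nonzero row contributes one pivot column: 3 pivot columns.

3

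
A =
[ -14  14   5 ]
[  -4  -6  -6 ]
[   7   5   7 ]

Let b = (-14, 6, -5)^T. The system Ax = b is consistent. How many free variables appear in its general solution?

Row reduce the augmented matrix [A | b].
R2 ← R2 − (2/7)·R1: [0, -10, -52/7, 10]
R3 ← R3 + (1/2)·R1: [0, 12, 19/2, -12]
R3 ← R3 + (6/5)·R2: [0, 0, 41/70, 0]
The echelon form has 3 nonzero rows, and every pivot lies in the first 3 columns, so rank(A) = rank([A|b]) = 3.
The system is consistent.
Free variables = (unknowns) − (rank) = 3 − 3 = 0.

0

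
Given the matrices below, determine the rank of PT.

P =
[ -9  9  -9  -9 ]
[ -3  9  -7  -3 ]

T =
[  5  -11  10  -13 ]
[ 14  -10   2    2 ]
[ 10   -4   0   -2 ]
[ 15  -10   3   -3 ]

First compute PT:
[[-144, 135, -99, 180],
 [ -4,   1, -21,  80]]
Now row reduce the product.
R2 ← R2 − (1/36)·R1: [0, -11/4, -73/4, 75]
2 nonzero rows, so rank(PT) = 2.

2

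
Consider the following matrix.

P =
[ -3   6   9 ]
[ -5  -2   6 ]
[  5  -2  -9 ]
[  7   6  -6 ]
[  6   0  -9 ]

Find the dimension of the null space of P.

Row reduce to echelon form.
R2 ← R2 − (5/3)·R1: [0, -12, -9]
R3 ← R3 + (5/3)·R1: [0, 8, 6]
R4 ← R4 + (7/3)·R1: [0, 20, 15]
R5 ← R5 + (2)·R1: [0, 12, 9]
R3 ← R3 + (2/3)·R2: [0, 0, 0]
R4 ← R4 + (5/3)·R2: [0, 0, 0]
R5 ← R5 + R2: [0, 0, 0]
2 nonzero rows, so rank(P) = 2.
P has 3 columns; by rank–nullity, nullity = 3 − 2 = 1.

1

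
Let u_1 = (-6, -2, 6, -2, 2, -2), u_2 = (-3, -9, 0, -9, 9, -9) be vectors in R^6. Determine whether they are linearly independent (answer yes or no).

Form the matrix with these vectors as rows and row reduce.
R2 ← R2 − (1/2)·R1: [0, -8, -3, -8, 8, -8]
2 nonzero rows, so the 2 vectors span a space of dimension 2.
Since 2 = 2, the vectors are linearly independent.

yes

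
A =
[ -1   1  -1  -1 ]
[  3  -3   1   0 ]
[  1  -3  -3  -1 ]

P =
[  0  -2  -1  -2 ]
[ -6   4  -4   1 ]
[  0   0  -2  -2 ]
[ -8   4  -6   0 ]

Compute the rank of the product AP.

3

First compute AP:
[[  2,   2,   5,   5],
 [ 18, -18,   7, -11],
 [ 26, -18,  23,   1]]
Now row reduce the product.
R2 ← R2 − (9)·R1: [0, -36, -38, -56]
R3 ← R3 − (13)·R1: [0, -44, -42, -64]
R3 ← R3 − (11/9)·R2: [0, 0, 40/9, 40/9]
3 nonzero rows, so rank(AP) = 3.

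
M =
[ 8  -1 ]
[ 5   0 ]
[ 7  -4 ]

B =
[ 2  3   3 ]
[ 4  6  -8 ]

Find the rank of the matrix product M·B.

First compute MB:
[[ 12,  18,  32],
 [ 10,  15,  15],
 [ -2,  -3,  53]]
Now row reduce the product.
R2 ← R2 − (5/6)·R1: [0, 0, -35/3]
R3 ← R3 + (1/6)·R1: [0, 0, 175/3]
R3 ← R3 + (5)·R2: [0, 0, 0]
2 nonzero rows, so rank(MB) = 2.

2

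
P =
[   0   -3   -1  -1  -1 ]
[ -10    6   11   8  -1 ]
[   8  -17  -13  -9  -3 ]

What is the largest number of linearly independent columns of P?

3

Row reduce to echelon form.
Swap R1 ↔ R2
R3 ← R3 + (4/5)·R1: [0, -61/5, -21/5, -13/5, -19/5]
R3 ← R3 − (61/15)·R2: [0, 0, -2/15, 22/15, 4/15]
Echelon form has 3 nonzero rows, so rank(P) = 3.
The rank gives the maximum number of linearly independent columns: 3.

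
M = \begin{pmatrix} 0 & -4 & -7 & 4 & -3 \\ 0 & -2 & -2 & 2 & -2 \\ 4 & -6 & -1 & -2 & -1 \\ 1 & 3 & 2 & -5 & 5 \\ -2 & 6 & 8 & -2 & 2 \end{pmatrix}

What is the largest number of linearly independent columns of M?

3

Row reduce to echelon form.
Swap R1 ↔ R3
R4 ← R4 − (1/4)·R1: [0, 9/2, 9/4, -9/2, 21/4]
R5 ← R5 + (1/2)·R1: [0, 3, 15/2, -3, 3/2]
R3 ← R3 − (2)·R2: [0, 0, -3, 0, 1]
R4 ← R4 + (9/4)·R2: [0, 0, -9/4, 0, 3/4]
R5 ← R5 + (3/2)·R2: [0, 0, 9/2, 0, -3/2]
R4 ← R4 − (3/4)·R3: [0, 0, 0, 0, 0]
R5 ← R5 + (3/2)·R3: [0, 0, 0, 0, 0]
Echelon form has 3 nonzero rows, so rank(M) = 3.
The rank gives the maximum number of linearly independent columns: 3.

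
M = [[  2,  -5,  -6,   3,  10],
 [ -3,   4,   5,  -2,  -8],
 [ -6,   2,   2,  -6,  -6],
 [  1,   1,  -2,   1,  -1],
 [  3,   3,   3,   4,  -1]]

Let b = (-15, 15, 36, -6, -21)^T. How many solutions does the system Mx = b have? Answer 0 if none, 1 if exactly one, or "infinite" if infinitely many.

Row reduce the augmented matrix [M | b].
R2 ← R2 + (3/2)·R1: [0, -7/2, -4, 5/2, 7, -15/2]
R3 ← R3 + (3)·R1: [0, -13, -16, 3, 24, -9]
R4 ← R4 − (1/2)·R1: [0, 7/2, 1, -1/2, -6, 3/2]
R5 ← R5 − (3/2)·R1: [0, 21/2, 12, -1/2, -16, 3/2]
R3 ← R3 − (26/7)·R2: [0, 0, -8/7, -44/7, -2, 132/7]
R4 ← R4 + R2: [0, 0, -3, 2, 1, -6]
R5 ← R5 + (3)·R2: [0, 0, 0, 7, 5, -21]
R4 ← R4 − (21/8)·R3: [0, 0, 0, 37/2, 25/4, -111/2]
R5 ← R5 − (14/37)·R4: [0, 0, 0, 0, 195/74, 0]
The echelon form has 5 nonzero rows, and every pivot lies in the first 5 columns, so rank(M) = rank([M|b]) = 5.
The system is consistent.
rank = 5 = number of unknowns, so the solution is unique.

1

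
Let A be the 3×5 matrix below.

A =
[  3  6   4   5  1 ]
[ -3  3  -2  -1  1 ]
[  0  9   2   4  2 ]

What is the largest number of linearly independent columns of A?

2

Row reduce to echelon form.
R2 ← R2 + R1: [0, 9, 2, 4, 2]
R3 ← R3 − R2: [0, 0, 0, 0, 0]
Echelon form has 2 nonzero rows, so rank(A) = 2.
The rank gives the maximum number of linearly independent columns: 2.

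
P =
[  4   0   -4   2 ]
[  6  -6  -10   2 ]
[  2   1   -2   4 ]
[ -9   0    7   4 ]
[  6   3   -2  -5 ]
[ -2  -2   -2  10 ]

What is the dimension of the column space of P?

3

Row reduce to echelon form.
R2 ← R2 − (3/2)·R1: [0, -6, -4, -1]
R3 ← R3 − (1/2)·R1: [0, 1, 0, 3]
R4 ← R4 + (9/4)·R1: [0, 0, -2, 17/2]
R5 ← R5 − (3/2)·R1: [0, 3, 4, -8]
R6 ← R6 + (1/2)·R1: [0, -2, -4, 11]
R3 ← R3 + (1/6)·R2: [0, 0, -2/3, 17/6]
R5 ← R5 + (1/2)·R2: [0, 0, 2, -17/2]
R6 ← R6 − (1/3)·R2: [0, 0, -8/3, 34/3]
R4 ← R4 − (3)·R3: [0, 0, 0, 0]
R5 ← R5 + (3)·R3: [0, 0, 0, 0]
R6 ← R6 − (4)·R3: [0, 0, 0, 0]
Echelon form has 3 nonzero rows, so rank(P) = 3.
The column space has dimension equal to the rank: 3.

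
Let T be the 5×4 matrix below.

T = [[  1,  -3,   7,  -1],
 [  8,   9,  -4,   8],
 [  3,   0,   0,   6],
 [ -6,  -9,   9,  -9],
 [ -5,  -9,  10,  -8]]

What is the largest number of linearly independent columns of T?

3

Row reduce to echelon form.
R2 ← R2 − (8)·R1: [0, 33, -60, 16]
R3 ← R3 − (3)·R1: [0, 9, -21, 9]
R4 ← R4 + (6)·R1: [0, -27, 51, -15]
R5 ← R5 + (5)·R1: [0, -24, 45, -13]
R3 ← R3 − (3/11)·R2: [0, 0, -51/11, 51/11]
R4 ← R4 + (9/11)·R2: [0, 0, 21/11, -21/11]
R5 ← R5 + (8/11)·R2: [0, 0, 15/11, -15/11]
R4 ← R4 + (7/17)·R3: [0, 0, 0, 0]
R5 ← R5 + (5/17)·R3: [0, 0, 0, 0]
Echelon form has 3 nonzero rows, so rank(T) = 3.
The rank gives the maximum number of linearly independent columns: 3.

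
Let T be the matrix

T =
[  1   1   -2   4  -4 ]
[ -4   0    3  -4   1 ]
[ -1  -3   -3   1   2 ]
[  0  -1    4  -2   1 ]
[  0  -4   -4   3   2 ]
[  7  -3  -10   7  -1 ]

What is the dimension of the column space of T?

Row reduce to echelon form.
R2 ← R2 + (4)·R1: [0, 4, -5, 12, -15]
R3 ← R3 + R1: [0, -2, -5, 5, -2]
R6 ← R6 − (7)·R1: [0, -10, 4, -21, 27]
R3 ← R3 + (1/2)·R2: [0, 0, -15/2, 11, -19/2]
R4 ← R4 + (1/4)·R2: [0, 0, 11/4, 1, -11/4]
R5 ← R5 + R2: [0, 0, -9, 15, -13]
R6 ← R6 + (5/2)·R2: [0, 0, -17/2, 9, -21/2]
R4 ← R4 + (11/30)·R3: [0, 0, 0, 151/30, -187/30]
R5 ← R5 − (6/5)·R3: [0, 0, 0, 9/5, -8/5]
R6 ← R6 − (17/15)·R3: [0, 0, 0, -52/15, 4/15]
R5 ← R5 − (54/151)·R4: [0, 0, 0, 0, 95/151]
R6 ← R6 + (104/151)·R4: [0, 0, 0, 0, -608/151]
R6 ← R6 + (32/5)·R5: [0, 0, 0, 0, 0]
Echelon form has 5 nonzero rows, so rank(T) = 5.
The column space has dimension equal to the rank: 5.

5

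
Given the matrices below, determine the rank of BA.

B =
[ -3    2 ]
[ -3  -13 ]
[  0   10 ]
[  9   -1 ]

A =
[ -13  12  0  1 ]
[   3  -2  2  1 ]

2

First compute BA:
[[ 45, -40,   4,  -1],
 [  0, -10, -26, -16],
 [ 30, -20,  20,  10],
 [-120, 110,  -2,   8]]
Now row reduce the product.
R3 ← R3 − (2/3)·R1: [0, 20/3, 52/3, 32/3]
R4 ← R4 + (8/3)·R1: [0, 10/3, 26/3, 16/3]
R3 ← R3 + (2/3)·R2: [0, 0, 0, 0]
R4 ← R4 + (1/3)·R2: [0, 0, 0, 0]
2 nonzero rows, so rank(BA) = 2.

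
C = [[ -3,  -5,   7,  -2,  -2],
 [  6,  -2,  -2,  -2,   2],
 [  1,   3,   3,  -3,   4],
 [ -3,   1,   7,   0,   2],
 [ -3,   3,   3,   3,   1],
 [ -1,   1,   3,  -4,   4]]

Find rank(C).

5

Row reduce to echelon form.
R2 ← R2 + (2)·R1: [0, -12, 12, -6, -2]
R3 ← R3 + (1/3)·R1: [0, 4/3, 16/3, -11/3, 10/3]
R4 ← R4 − R1: [0, 6, 0, 2, 4]
R5 ← R5 − R1: [0, 8, -4, 5, 3]
R6 ← R6 − (1/3)·R1: [0, 8/3, 2/3, -10/3, 14/3]
R3 ← R3 + (1/9)·R2: [0, 0, 20/3, -13/3, 28/9]
R4 ← R4 + (1/2)·R2: [0, 0, 6, -1, 3]
R5 ← R5 + (2/3)·R2: [0, 0, 4, 1, 5/3]
R6 ← R6 + (2/9)·R2: [0, 0, 10/3, -14/3, 38/9]
R4 ← R4 − (9/10)·R3: [0, 0, 0, 29/10, 1/5]
R5 ← R5 − (3/5)·R3: [0, 0, 0, 18/5, -1/5]
R6 ← R6 − (1/2)·R3: [0, 0, 0, -5/2, 8/3]
R5 ← R5 − (36/29)·R4: [0, 0, 0, 0, -13/29]
R6 ← R6 + (25/29)·R4: [0, 0, 0, 0, 247/87]
R6 ← R6 + (19/3)·R5: [0, 0, 0, 0, 0]
Echelon form has 5 nonzero rows, so rank(C) = 5.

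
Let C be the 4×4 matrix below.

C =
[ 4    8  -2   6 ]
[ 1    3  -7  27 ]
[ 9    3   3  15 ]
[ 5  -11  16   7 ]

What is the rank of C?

Row reduce to echelon form.
R2 ← R2 − (1/4)·R1: [0, 1, -13/2, 51/2]
R3 ← R3 − (9/4)·R1: [0, -15, 15/2, 3/2]
R4 ← R4 − (5/4)·R1: [0, -21, 37/2, -1/2]
R3 ← R3 + (15)·R2: [0, 0, -90, 384]
R4 ← R4 + (21)·R2: [0, 0, -118, 535]
R4 ← R4 − (59/45)·R3: [0, 0, 0, 473/15]
Echelon form has 4 nonzero rows, so rank(C) = 4.

4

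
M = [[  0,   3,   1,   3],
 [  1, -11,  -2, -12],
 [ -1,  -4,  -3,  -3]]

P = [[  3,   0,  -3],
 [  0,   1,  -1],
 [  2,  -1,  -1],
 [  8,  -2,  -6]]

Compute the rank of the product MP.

First compute MP:
[[ 26,  -4, -22],
 [-97,  15,  82],
 [-33,   5,  28]]
Now row reduce the product.
R2 ← R2 + (97/26)·R1: [0, 1/13, -1/13]
R3 ← R3 + (33/26)·R1: [0, -1/13, 1/13]
R3 ← R3 + R2: [0, 0, 0]
2 nonzero rows, so rank(MP) = 2.

2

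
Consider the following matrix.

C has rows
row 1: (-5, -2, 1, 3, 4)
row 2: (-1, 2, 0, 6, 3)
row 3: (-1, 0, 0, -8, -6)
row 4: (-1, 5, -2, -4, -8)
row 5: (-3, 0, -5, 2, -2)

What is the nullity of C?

Row reduce to echelon form.
R2 ← R2 − (1/5)·R1: [0, 12/5, -1/5, 27/5, 11/5]
R3 ← R3 − (1/5)·R1: [0, 2/5, -1/5, -43/5, -34/5]
R4 ← R4 − (1/5)·R1: [0, 27/5, -11/5, -23/5, -44/5]
R5 ← R5 − (3/5)·R1: [0, 6/5, -28/5, 1/5, -22/5]
R3 ← R3 − (1/6)·R2: [0, 0, -1/6, -19/2, -43/6]
R4 ← R4 − (9/4)·R2: [0, 0, -7/4, -67/4, -55/4]
R5 ← R5 − (1/2)·R2: [0, 0, -11/2, -5/2, -11/2]
R4 ← R4 − (21/2)·R3: [0, 0, 0, 83, 123/2]
R5 ← R5 − (33)·R3: [0, 0, 0, 311, 231]
R5 ← R5 − (311/83)·R4: [0, 0, 0, 0, 93/166]
5 nonzero rows, so rank(C) = 5.
C has 5 columns; by rank–nullity, nullity = 5 − 5 = 0.

0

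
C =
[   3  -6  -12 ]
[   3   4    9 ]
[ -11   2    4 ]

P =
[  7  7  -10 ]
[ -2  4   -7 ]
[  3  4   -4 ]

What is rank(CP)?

3

First compute CP:
[[ -3, -51,  60],
 [ 40,  73, -94],
 [-69, -53,  80]]
Now row reduce the product.
R2 ← R2 + (40/3)·R1: [0, -607, 706]
R3 ← R3 − (23)·R1: [0, 1120, -1300]
R3 ← R3 + (1120/607)·R2: [0, 0, 1620/607]
3 nonzero rows, so rank(CP) = 3.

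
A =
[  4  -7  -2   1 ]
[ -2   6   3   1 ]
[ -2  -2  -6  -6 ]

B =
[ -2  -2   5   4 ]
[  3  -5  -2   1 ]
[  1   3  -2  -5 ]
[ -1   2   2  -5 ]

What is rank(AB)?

First compute AB:
[[-32,  23,  40,  14],
 [ 24, -15, -26, -22],
 [ -2, -16,  -6,  50]]
Now row reduce the product.
R2 ← R2 + (3/4)·R1: [0, 9/4, 4, -23/2]
R3 ← R3 − (1/16)·R1: [0, -279/16, -17/2, 393/8]
R3 ← R3 + (31/4)·R2: [0, 0, 45/2, -40]
3 nonzero rows, so rank(AB) = 3.

3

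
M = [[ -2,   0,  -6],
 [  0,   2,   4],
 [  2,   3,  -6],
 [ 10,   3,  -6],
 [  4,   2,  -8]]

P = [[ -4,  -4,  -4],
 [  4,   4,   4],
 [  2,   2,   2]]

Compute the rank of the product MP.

1

First compute MP:
[[ -4,  -4,  -4],
 [ 16,  16,  16],
 [ -8,  -8,  -8],
 [-40, -40, -40],
 [-24, -24, -24]]
Now row reduce the product.
R2 ← R2 + (4)·R1: [0, 0, 0]
R3 ← R3 − (2)·R1: [0, 0, 0]
R4 ← R4 − (10)·R1: [0, 0, 0]
R5 ← R5 − (6)·R1: [0, 0, 0]
1 nonzero row, so rank(MP) = 1.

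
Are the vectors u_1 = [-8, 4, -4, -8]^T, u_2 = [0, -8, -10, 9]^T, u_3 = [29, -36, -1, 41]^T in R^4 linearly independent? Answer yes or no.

yes

Form the matrix with these vectors as rows and row reduce.
R3 ← R3 + (29/8)·R1: [0, -43/2, -31/2, 12]
R3 ← R3 − (43/16)·R2: [0, 0, 91/8, -195/16]
3 nonzero rows, so the 3 vectors span a space of dimension 3.
Since 3 = 3, the vectors are linearly independent.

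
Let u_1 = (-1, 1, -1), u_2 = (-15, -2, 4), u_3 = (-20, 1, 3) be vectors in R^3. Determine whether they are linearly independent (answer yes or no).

Form the matrix with these vectors as rows and row reduce.
R2 ← R2 − (15)·R1: [0, -17, 19]
R3 ← R3 − (20)·R1: [0, -19, 23]
R3 ← R3 − (19/17)·R2: [0, 0, 30/17]
3 nonzero rows, so the 3 vectors span a space of dimension 3.
Since 3 = 3, the vectors are linearly independent.

yes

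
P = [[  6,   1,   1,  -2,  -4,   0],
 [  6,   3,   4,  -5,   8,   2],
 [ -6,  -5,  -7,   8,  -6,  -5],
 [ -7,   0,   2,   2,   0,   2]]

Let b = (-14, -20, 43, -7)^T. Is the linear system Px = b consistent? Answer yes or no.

yes

Row reduce the augmented matrix [P | b].
R2 ← R2 − R1: [0, 2, 3, -3, 12, 2, -6]
R3 ← R3 + R1: [0, -4, -6, 6, -10, -5, 29]
R4 ← R4 + (7/6)·R1: [0, 7/6, 19/6, -1/3, -14/3, 2, -70/3]
R3 ← R3 + (2)·R2: [0, 0, 0, 0, 14, -1, 17]
R4 ← R4 − (7/12)·R2: [0, 0, 17/12, 17/12, -35/3, 5/6, -119/6]
Swap R3 ↔ R4
The echelon form has 4 nonzero rows, and every pivot lies in the first 6 columns, so rank(P) = rank([P|b]) = 4.
The system is consistent.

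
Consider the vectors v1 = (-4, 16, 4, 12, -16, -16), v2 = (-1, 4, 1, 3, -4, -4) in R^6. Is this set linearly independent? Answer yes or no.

Form the matrix with these vectors as rows and row reduce.
R2 ← R2 − (1/4)·R1: [0, 0, 0, 0, 0, 0]
1 nonzero row, so the 2 vectors span a space of dimension 1.
Since 1 < 2, the vectors are linearly dependent.

no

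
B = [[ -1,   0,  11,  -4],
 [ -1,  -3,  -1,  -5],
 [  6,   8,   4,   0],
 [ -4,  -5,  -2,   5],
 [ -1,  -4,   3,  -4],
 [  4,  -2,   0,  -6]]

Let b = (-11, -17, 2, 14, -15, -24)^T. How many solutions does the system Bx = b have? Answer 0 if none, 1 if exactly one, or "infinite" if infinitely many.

1

Row reduce the augmented matrix [B | b].
R2 ← R2 − R1: [0, -3, -12, -1, -6]
R3 ← R3 + (6)·R1: [0, 8, 70, -24, -64]
R4 ← R4 − (4)·R1: [0, -5, -46, 21, 58]
R5 ← R5 − R1: [0, -4, -8, 0, -4]
R6 ← R6 + (4)·R1: [0, -2, 44, -22, -68]
R3 ← R3 + (8/3)·R2: [0, 0, 38, -80/3, -80]
R4 ← R4 − (5/3)·R2: [0, 0, -26, 68/3, 68]
R5 ← R5 − (4/3)·R2: [0, 0, 8, 4/3, 4]
R6 ← R6 − (2/3)·R2: [0, 0, 52, -64/3, -64]
R4 ← R4 + (13/19)·R3: [0, 0, 0, 84/19, 252/19]
R5 ← R5 − (4/19)·R3: [0, 0, 0, 132/19, 396/19]
R6 ← R6 − (26/19)·R3: [0, 0, 0, 288/19, 864/19]
R5 ← R5 − (11/7)·R4: [0, 0, 0, 0, 0]
R6 ← R6 − (24/7)·R4: [0, 0, 0, 0, 0]
The echelon form has 4 nonzero rows, and every pivot lies in the first 4 columns, so rank(B) = rank([B|b]) = 4.
The system is consistent.
rank = 4 = number of unknowns, so the solution is unique.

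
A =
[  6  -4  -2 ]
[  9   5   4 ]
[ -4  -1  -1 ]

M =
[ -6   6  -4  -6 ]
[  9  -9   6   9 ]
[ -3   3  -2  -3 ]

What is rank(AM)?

First compute AM:
[[-66,  66, -44, -66],
 [-21,  21, -14, -21],
 [ 18, -18,  12,  18]]
Now row reduce the product.
R2 ← R2 − (7/22)·R1: [0, 0, 0, 0]
R3 ← R3 + (3/11)·R1: [0, 0, 0, 0]
1 nonzero row, so rank(AM) = 1.

1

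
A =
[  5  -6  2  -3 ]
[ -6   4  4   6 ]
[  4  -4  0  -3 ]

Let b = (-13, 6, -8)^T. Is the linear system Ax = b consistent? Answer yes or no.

Row reduce the augmented matrix [A | b].
R2 ← R2 + (6/5)·R1: [0, -16/5, 32/5, 12/5, -48/5]
R3 ← R3 − (4/5)·R1: [0, 4/5, -8/5, -3/5, 12/5]
R3 ← R3 + (1/4)·R2: [0, 0, 0, 0, 0]
The echelon form has 2 nonzero rows, and every pivot lies in the first 4 columns, so rank(A) = rank([A|b]) = 2.
The system is consistent.

yes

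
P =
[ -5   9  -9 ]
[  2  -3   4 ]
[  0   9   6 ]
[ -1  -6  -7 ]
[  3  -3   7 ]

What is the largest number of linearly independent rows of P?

Row reduce to echelon form.
R2 ← R2 + (2/5)·R1: [0, 3/5, 2/5]
R4 ← R4 − (1/5)·R1: [0, -39/5, -26/5]
R5 ← R5 + (3/5)·R1: [0, 12/5, 8/5]
R3 ← R3 − (15)·R2: [0, 0, 0]
R4 ← R4 + (13)·R2: [0, 0, 0]
R5 ← R5 − (4)·R2: [0, 0, 0]
Echelon form has 2 nonzero rows, so rank(P) = 2.
The rank gives the maximum number of linearly independent rows: 2.

2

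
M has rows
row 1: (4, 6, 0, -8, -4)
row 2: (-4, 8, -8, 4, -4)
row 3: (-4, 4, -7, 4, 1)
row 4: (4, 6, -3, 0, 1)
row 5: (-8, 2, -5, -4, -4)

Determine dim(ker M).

Row reduce to echelon form.
R2 ← R2 + R1: [0, 14, -8, -4, -8]
R3 ← R3 + R1: [0, 10, -7, -4, -3]
R4 ← R4 − R1: [0, 0, -3, 8, 5]
R5 ← R5 + (2)·R1: [0, 14, -5, -20, -12]
R3 ← R3 − (5/7)·R2: [0, 0, -9/7, -8/7, 19/7]
R5 ← R5 − R2: [0, 0, 3, -16, -4]
R4 ← R4 − (7/3)·R3: [0, 0, 0, 32/3, -4/3]
R5 ← R5 + (7/3)·R3: [0, 0, 0, -56/3, 7/3]
R5 ← R5 + (7/4)·R4: [0, 0, 0, 0, 0]
4 nonzero rows, so rank(M) = 4.
M has 5 columns; by rank–nullity, nullity = 5 − 4 = 1.

1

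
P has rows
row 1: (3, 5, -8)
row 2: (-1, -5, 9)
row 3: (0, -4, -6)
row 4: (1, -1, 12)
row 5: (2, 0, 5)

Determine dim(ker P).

Row reduce to echelon form.
R2 ← R2 + (1/3)·R1: [0, -10/3, 19/3]
R4 ← R4 − (1/3)·R1: [0, -8/3, 44/3]
R5 ← R5 − (2/3)·R1: [0, -10/3, 31/3]
R3 ← R3 − (6/5)·R2: [0, 0, -68/5]
R4 ← R4 − (4/5)·R2: [0, 0, 48/5]
R5 ← R5 − R2: [0, 0, 4]
R4 ← R4 + (12/17)·R3: [0, 0, 0]
R5 ← R5 + (5/17)·R3: [0, 0, 0]
3 nonzero rows, so rank(P) = 3.
P has 3 columns; by rank–nullity, nullity = 3 − 3 = 0.

0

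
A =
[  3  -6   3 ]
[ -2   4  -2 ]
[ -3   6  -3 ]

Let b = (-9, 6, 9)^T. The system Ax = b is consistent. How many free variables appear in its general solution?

2

Row reduce the augmented matrix [A | b].
R2 ← R2 + (2/3)·R1: [0, 0, 0, 0]
R3 ← R3 + R1: [0, 0, 0, 0]
The echelon form has 1 nonzero rows, and every pivot lies in the first 3 columns, so rank(A) = rank([A|b]) = 1.
The system is consistent.
Free variables = (unknowns) − (rank) = 3 − 1 = 2.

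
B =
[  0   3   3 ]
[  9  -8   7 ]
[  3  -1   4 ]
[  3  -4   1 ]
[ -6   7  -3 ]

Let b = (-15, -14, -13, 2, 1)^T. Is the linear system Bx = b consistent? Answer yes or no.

Row reduce the augmented matrix [B | b].
Swap R1 ↔ R2
R3 ← R3 − (1/3)·R1: [0, 5/3, 5/3, -25/3]
R4 ← R4 − (1/3)·R1: [0, -4/3, -4/3, 20/3]
R5 ← R5 + (2/3)·R1: [0, 5/3, 5/3, -25/3]
R3 ← R3 − (5/9)·R2: [0, 0, 0, 0]
R4 ← R4 + (4/9)·R2: [0, 0, 0, 0]
R5 ← R5 − (5/9)·R2: [0, 0, 0, 0]
The echelon form has 2 nonzero rows, and every pivot lies in the first 3 columns, so rank(B) = rank([B|b]) = 2.
The system is consistent.

yes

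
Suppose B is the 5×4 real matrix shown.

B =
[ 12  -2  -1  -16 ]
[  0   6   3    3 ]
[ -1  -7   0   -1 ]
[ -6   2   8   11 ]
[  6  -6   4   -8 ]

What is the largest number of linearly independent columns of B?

3

Row reduce to echelon form.
R3 ← R3 + (1/12)·R1: [0, -43/6, -1/12, -7/3]
R4 ← R4 + (1/2)·R1: [0, 1, 15/2, 3]
R5 ← R5 − (1/2)·R1: [0, -5, 9/2, 0]
R3 ← R3 + (43/36)·R2: [0, 0, 7/2, 5/4]
R4 ← R4 − (1/6)·R2: [0, 0, 7, 5/2]
R5 ← R5 + (5/6)·R2: [0, 0, 7, 5/2]
R4 ← R4 − (2)·R3: [0, 0, 0, 0]
R5 ← R5 − (2)·R3: [0, 0, 0, 0]
Echelon form has 3 nonzero rows, so rank(B) = 3.
The rank gives the maximum number of linearly independent columns: 3.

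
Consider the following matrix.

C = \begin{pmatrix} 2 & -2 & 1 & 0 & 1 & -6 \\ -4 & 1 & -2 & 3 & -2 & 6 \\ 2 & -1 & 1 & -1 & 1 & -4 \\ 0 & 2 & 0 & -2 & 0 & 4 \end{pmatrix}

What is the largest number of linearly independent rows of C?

2

Row reduce to echelon form.
R2 ← R2 + (2)·R1: [0, -3, 0, 3, 0, -6]
R3 ← R3 − R1: [0, 1, 0, -1, 0, 2]
R3 ← R3 + (1/3)·R2: [0, 0, 0, 0, 0, 0]
R4 ← R4 + (2/3)·R2: [0, 0, 0, 0, 0, 0]
Echelon form has 2 nonzero rows, so rank(C) = 2.
The rank gives the maximum number of linearly independent rows: 2.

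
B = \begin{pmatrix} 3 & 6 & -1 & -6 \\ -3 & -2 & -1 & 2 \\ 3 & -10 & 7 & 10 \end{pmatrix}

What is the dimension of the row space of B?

2

Row reduce to echelon form.
R2 ← R2 + R1: [0, 4, -2, -4]
R3 ← R3 − R1: [0, -16, 8, 16]
R3 ← R3 + (4)·R2: [0, 0, 0, 0]
Echelon form has 2 nonzero rows, so rank(B) = 2.
The row space has dimension equal to the rank: 2.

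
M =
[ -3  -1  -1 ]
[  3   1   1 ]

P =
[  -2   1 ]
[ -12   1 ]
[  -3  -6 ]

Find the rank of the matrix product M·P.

First compute MP:
[[ 21,   2],
 [-21,  -2]]
Now row reduce the product.
R2 ← R2 + R1: [0, 0]
1 nonzero row, so rank(MP) = 1.

1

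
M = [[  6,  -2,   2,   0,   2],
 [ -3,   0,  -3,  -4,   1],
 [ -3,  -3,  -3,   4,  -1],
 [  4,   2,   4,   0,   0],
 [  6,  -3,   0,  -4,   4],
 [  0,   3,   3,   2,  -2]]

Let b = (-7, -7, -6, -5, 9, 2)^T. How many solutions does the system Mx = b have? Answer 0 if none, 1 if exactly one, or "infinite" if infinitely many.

Row reduce the augmented matrix [M | b].
R2 ← R2 + (1/2)·R1: [0, -1, -2, -4, 2, -21/2]
R3 ← R3 + (1/2)·R1: [0, -4, -2, 4, 0, -19/2]
R4 ← R4 − (2/3)·R1: [0, 10/3, 8/3, 0, -4/3, -1/3]
R5 ← R5 − R1: [0, -1, -2, -4, 2, 16]
R3 ← R3 − (4)·R2: [0, 0, 6, 20, -8, 65/2]
R4 ← R4 + (10/3)·R2: [0, 0, -4, -40/3, 16/3, -106/3]
R5 ← R5 − R2: [0, 0, 0, 0, 0, 53/2]
R6 ← R6 + (3)·R2: [0, 0, -3, -10, 4, -59/2]
R4 ← R4 + (2/3)·R3: [0, 0, 0, 0, 0, -41/3]
R6 ← R6 + (1/2)·R3: [0, 0, 0, 0, 0, -53/4]
R5 ← R5 + (159/82)·R4: [0, 0, 0, 0, 0, 0]
R6 ← R6 − (159/164)·R4: [0, 0, 0, 0, 0, 0]
The echelon form has 4 nonzero rows; the last pivot sits in the augmented column, so rank(M) = 3 but rank([M|b]) = 4.
Since the ranks differ, the system is inconsistent.
It has no solutions.

0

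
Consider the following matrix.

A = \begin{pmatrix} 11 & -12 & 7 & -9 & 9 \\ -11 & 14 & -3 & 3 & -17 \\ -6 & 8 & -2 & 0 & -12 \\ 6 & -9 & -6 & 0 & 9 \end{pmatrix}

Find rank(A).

3

Row reduce to echelon form.
R2 ← R2 + R1: [0, 2, 4, -6, -8]
R3 ← R3 + (6/11)·R1: [0, 16/11, 20/11, -54/11, -78/11]
R4 ← R4 − (6/11)·R1: [0, -27/11, -108/11, 54/11, 45/11]
R3 ← R3 − (8/11)·R2: [0, 0, -12/11, -6/11, -14/11]
R4 ← R4 + (27/22)·R2: [0, 0, -54/11, -27/11, -63/11]
R4 ← R4 − (9/2)·R3: [0, 0, 0, 0, 0]
Echelon form has 3 nonzero rows, so rank(A) = 3.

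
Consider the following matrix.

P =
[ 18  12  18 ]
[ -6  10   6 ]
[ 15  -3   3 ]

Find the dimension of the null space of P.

0

Row reduce to echelon form.
R2 ← R2 + (1/3)·R1: [0, 14, 12]
R3 ← R3 − (5/6)·R1: [0, -13, -12]
R3 ← R3 + (13/14)·R2: [0, 0, -6/7]
3 nonzero rows, so rank(P) = 3.
P has 3 columns; by rank–nullity, nullity = 3 − 3 = 0.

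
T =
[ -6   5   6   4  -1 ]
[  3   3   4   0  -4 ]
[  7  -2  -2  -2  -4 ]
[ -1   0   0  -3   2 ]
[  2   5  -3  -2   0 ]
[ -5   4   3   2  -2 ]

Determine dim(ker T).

0

Row reduce to echelon form.
R2 ← R2 + (1/2)·R1: [0, 11/2, 7, 2, -9/2]
R3 ← R3 + (7/6)·R1: [0, 23/6, 5, 8/3, -31/6]
R4 ← R4 − (1/6)·R1: [0, -5/6, -1, -11/3, 13/6]
R5 ← R5 + (1/3)·R1: [0, 20/3, -1, -2/3, -1/3]
R6 ← R6 − (5/6)·R1: [0, -1/6, -2, -4/3, -7/6]
R3 ← R3 − (23/33)·R2: [0, 0, 4/33, 14/11, -67/33]
R4 ← R4 + (5/33)·R2: [0, 0, 2/33, -37/11, 49/33]
R5 ← R5 − (40/33)·R2: [0, 0, -313/33, -34/11, 169/33]
R6 ← R6 + (1/33)·R2: [0, 0, -59/33, -14/11, -43/33]
R4 ← R4 − (1/2)·R3: [0, 0, 0, -4, 5/2]
R5 ← R5 + (313/4)·R3: [0, 0, 0, 193/2, -615/4]
R6 ← R6 + (59/4)·R3: [0, 0, 0, 35/2, -125/4]
R5 ← R5 + (193/8)·R4: [0, 0, 0, 0, -1495/16]
R6 ← R6 + (35/8)·R4: [0, 0, 0, 0, -325/16]
R6 ← R6 − (5/23)·R5: [0, 0, 0, 0, 0]
5 nonzero rows, so rank(T) = 5.
T has 5 columns; by rank–nullity, nullity = 5 − 5 = 0.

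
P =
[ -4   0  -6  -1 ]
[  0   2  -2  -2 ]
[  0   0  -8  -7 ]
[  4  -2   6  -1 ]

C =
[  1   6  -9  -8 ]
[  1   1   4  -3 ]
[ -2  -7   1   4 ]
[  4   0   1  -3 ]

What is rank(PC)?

4

First compute PC:
[[  4,  18,  29,  11],
 [ -2,  16,   4,  -8],
 [-12,  56, -15, -11],
 [-14, -20, -39,   1]]
Now row reduce the product.
R2 ← R2 + (1/2)·R1: [0, 25, 37/2, -5/2]
R3 ← R3 + (3)·R1: [0, 110, 72, 22]
R4 ← R4 + (7/2)·R1: [0, 43, 125/2, 79/2]
R3 ← R3 − (22/5)·R2: [0, 0, -47/5, 33]
R4 ← R4 − (43/25)·R2: [0, 0, 767/25, 219/5]
R4 ← R4 + (767/235)·R3: [0, 0, 0, 35604/235]
4 nonzero rows, so rank(PC) = 4.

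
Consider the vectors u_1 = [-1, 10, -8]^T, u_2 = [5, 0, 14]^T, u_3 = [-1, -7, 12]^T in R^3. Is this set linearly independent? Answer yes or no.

Form the matrix with these vectors as rows and row reduce.
R2 ← R2 + (5)·R1: [0, 50, -26]
R3 ← R3 − R1: [0, -17, 20]
R3 ← R3 + (17/50)·R2: [0, 0, 279/25]
3 nonzero rows, so the 3 vectors span a space of dimension 3.
Since 3 = 3, the vectors are linearly independent.

yes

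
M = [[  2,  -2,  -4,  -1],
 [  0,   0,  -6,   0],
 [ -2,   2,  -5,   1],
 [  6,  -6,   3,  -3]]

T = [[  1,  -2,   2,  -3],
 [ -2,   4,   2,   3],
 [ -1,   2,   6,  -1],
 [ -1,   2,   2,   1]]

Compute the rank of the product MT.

2

First compute MT:
[[ 11, -22, -26,  -9],
 [  6, -12, -36,   6],
 [ -2,   4, -28,  18],
 [ 18, -36,  12, -42]]
Now row reduce the product.
R2 ← R2 − (6/11)·R1: [0, 0, -240/11, 120/11]
R3 ← R3 + (2/11)·R1: [0, 0, -360/11, 180/11]
R4 ← R4 − (18/11)·R1: [0, 0, 600/11, -300/11]
R3 ← R3 − (3/2)·R2: [0, 0, 0, 0]
R4 ← R4 + (5/2)·R2: [0, 0, 0, 0]
2 nonzero rows, so rank(MT) = 2.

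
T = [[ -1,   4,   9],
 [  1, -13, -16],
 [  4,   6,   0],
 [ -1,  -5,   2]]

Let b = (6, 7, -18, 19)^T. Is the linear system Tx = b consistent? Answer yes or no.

yes

Row reduce the augmented matrix [T | b].
R2 ← R2 + R1: [0, -9, -7, 13]
R3 ← R3 + (4)·R1: [0, 22, 36, 6]
R4 ← R4 − R1: [0, -9, -7, 13]
R3 ← R3 + (22/9)·R2: [0, 0, 170/9, 340/9]
R4 ← R4 − R2: [0, 0, 0, 0]
The echelon form has 3 nonzero rows, and every pivot lies in the first 3 columns, so rank(T) = rank([T|b]) = 3.
The system is consistent.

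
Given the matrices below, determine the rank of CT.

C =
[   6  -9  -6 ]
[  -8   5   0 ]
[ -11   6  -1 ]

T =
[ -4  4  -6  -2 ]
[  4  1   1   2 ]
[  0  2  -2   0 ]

2

First compute CT:
[[-60,   3, -33, -30],
 [ 52, -27,  53,  26],
 [ 68, -40,  74,  34]]
Now row reduce the product.
R2 ← R2 + (13/15)·R1: [0, -122/5, 122/5, 0]
R3 ← R3 + (17/15)·R1: [0, -183/5, 183/5, 0]
R3 ← R3 − (3/2)·R2: [0, 0, 0, 0]
2 nonzero rows, so rank(CT) = 2.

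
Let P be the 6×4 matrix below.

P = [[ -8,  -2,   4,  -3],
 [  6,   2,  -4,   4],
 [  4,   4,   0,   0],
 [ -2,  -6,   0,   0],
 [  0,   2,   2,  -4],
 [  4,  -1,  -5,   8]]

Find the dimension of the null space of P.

Row reduce to echelon form.
R2 ← R2 + (3/4)·R1: [0, 1/2, -1, 7/4]
R3 ← R3 + (1/2)·R1: [0, 3, 2, -3/2]
R4 ← R4 − (1/4)·R1: [0, -11/2, -1, 3/4]
R6 ← R6 + (1/2)·R1: [0, -2, -3, 13/2]
R3 ← R3 − (6)·R2: [0, 0, 8, -12]
R4 ← R4 + (11)·R2: [0, 0, -12, 20]
R5 ← R5 − (4)·R2: [0, 0, 6, -11]
R6 ← R6 + (4)·R2: [0, 0, -7, 27/2]
R4 ← R4 + (3/2)·R3: [0, 0, 0, 2]
R5 ← R5 − (3/4)·R3: [0, 0, 0, -2]
R6 ← R6 + (7/8)·R3: [0, 0, 0, 3]
R5 ← R5 + R4: [0, 0, 0, 0]
R6 ← R6 − (3/2)·R4: [0, 0, 0, 0]
4 nonzero rows, so rank(P) = 4.
P has 4 columns; by rank–nullity, nullity = 4 − 4 = 0.

0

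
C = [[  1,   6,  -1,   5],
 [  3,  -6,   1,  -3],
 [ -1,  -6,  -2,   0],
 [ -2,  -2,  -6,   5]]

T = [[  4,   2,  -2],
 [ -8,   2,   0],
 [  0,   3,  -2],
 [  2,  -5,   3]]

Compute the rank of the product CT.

2

First compute CT:
[[-34, -14,  15],
 [ 54,  12, -17],
 [ 44, -20,   6],
 [ 18, -51,  31]]
Now row reduce the product.
R2 ← R2 + (27/17)·R1: [0, -174/17, 116/17]
R3 ← R3 + (22/17)·R1: [0, -648/17, 432/17]
R4 ← R4 + (9/17)·R1: [0, -993/17, 662/17]
R3 ← R3 − (108/29)·R2: [0, 0, 0]
R4 ← R4 − (331/58)·R2: [0, 0, 0]
2 nonzero rows, so rank(CT) = 2.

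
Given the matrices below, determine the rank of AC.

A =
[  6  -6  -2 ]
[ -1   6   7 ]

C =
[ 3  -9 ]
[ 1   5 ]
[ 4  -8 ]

First compute AC:
[[  4, -68],
 [ 31, -17]]
Now row reduce the product.
R2 ← R2 − (31/4)·R1: [0, 510]
2 nonzero rows, so rank(AC) = 2.

2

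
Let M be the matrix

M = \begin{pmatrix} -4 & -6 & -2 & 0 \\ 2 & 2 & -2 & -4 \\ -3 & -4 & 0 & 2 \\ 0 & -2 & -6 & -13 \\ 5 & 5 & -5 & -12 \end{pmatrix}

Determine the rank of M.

Row reduce to echelon form.
R2 ← R2 + (1/2)·R1: [0, -1, -3, -4]
R3 ← R3 − (3/4)·R1: [0, 1/2, 3/2, 2]
R5 ← R5 + (5/4)·R1: [0, -5/2, -15/2, -12]
R3 ← R3 + (1/2)·R2: [0, 0, 0, 0]
R4 ← R4 − (2)·R2: [0, 0, 0, -5]
R5 ← R5 − (5/2)·R2: [0, 0, 0, -2]
Swap R3 ↔ R4
R5 ← R5 − (2/5)·R3: [0, 0, 0, 0]
Echelon form has 3 nonzero rows, so rank(M) = 3.

3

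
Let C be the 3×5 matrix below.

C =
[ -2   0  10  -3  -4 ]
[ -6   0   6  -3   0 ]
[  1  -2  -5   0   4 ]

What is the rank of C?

Row reduce to echelon form.
R2 ← R2 − (3)·R1: [0, 0, -24, 6, 12]
R3 ← R3 + (1/2)·R1: [0, -2, 0, -3/2, 2]
Swap R2 ↔ R3
Echelon form has 3 nonzero rows, so rank(C) = 3.

3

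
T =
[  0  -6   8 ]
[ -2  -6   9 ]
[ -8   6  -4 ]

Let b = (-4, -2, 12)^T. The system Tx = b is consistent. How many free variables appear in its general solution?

Row reduce the augmented matrix [T | b].
Swap R1 ↔ R2
R3 ← R3 − (4)·R1: [0, 30, -40, 20]
R3 ← R3 + (5)·R2: [0, 0, 0, 0]
The echelon form has 2 nonzero rows, and every pivot lies in the first 3 columns, so rank(T) = rank([T|b]) = 2.
The system is consistent.
Free variables = (unknowns) − (rank) = 3 − 2 = 1.

1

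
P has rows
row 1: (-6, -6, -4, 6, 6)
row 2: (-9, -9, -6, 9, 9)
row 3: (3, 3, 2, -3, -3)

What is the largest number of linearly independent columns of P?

1

Row reduce to echelon form.
R2 ← R2 − (3/2)·R1: [0, 0, 0, 0, 0]
R3 ← R3 + (1/2)·R1: [0, 0, 0, 0, 0]
Echelon form has 1 nonzero row, so rank(P) = 1.
The rank gives the maximum number of linearly independent columns: 1.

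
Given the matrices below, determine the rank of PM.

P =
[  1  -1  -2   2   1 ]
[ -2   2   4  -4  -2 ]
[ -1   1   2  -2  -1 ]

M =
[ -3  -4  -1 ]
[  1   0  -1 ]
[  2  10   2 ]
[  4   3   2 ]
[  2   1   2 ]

1

First compute PM:
[[  2, -17,   2],
 [ -4,  34,  -4],
 [ -2,  17,  -2]]
Now row reduce the product.
R2 ← R2 + (2)·R1: [0, 0, 0]
R3 ← R3 + R1: [0, 0, 0]
1 nonzero row, so rank(PM) = 1.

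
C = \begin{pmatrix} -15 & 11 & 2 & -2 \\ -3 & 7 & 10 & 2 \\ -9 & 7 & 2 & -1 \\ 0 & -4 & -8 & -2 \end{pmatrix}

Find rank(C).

Row reduce to echelon form.
R2 ← R2 − (1/5)·R1: [0, 24/5, 48/5, 12/5]
R3 ← R3 − (3/5)·R1: [0, 2/5, 4/5, 1/5]
R3 ← R3 − (1/12)·R2: [0, 0, 0, 0]
R4 ← R4 + (5/6)·R2: [0, 0, 0, 0]
Echelon form has 2 nonzero rows, so rank(C) = 2.

2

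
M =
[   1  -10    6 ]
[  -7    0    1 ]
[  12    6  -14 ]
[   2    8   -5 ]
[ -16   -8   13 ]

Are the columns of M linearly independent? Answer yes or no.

Row reduce M to echelon form.
R2 ← R2 + (7)·R1: [0, -70, 43]
R3 ← R3 − (12)·R1: [0, 126, -86]
R4 ← R4 − (2)·R1: [0, 28, -17]
R5 ← R5 + (16)·R1: [0, -168, 109]
R3 ← R3 + (9/5)·R2: [0, 0, -43/5]
R4 ← R4 + (2/5)·R2: [0, 0, 1/5]
R5 ← R5 − (12/5)·R2: [0, 0, 29/5]
R4 ← R4 + (1/43)·R3: [0, 0, 0]
R5 ← R5 + (29/43)·R3: [0, 0, 0]
3 pivots among 3 columns.
Every column is a pivot column, so the columns are linearly independent.

yes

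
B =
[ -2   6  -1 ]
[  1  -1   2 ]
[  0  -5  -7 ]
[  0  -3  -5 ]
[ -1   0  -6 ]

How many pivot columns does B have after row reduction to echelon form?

Row reduce to echelon form.
R2 ← R2 + (1/2)·R1: [0, 2, 3/2]
R5 ← R5 − (1/2)·R1: [0, -3, -11/2]
R3 ← R3 + (5/2)·R2: [0, 0, -13/4]
R4 ← R4 + (3/2)·R2: [0, 0, -11/4]
R5 ← R5 + (3/2)·R2: [0, 0, -13/4]
R4 ← R4 − (11/13)·R3: [0, 0, 0]
R5 ← R5 − R3: [0, 0, 0]
Echelon form has 3 nonzero rows, so rank(B) = 3.
Each nonzero row contributes one pivot column: 3 pivot columns.

3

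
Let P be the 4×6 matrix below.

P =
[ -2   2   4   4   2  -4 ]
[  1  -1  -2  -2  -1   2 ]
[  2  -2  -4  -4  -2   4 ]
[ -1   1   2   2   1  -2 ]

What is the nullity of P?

Row reduce to echelon form.
R2 ← R2 + (1/2)·R1: [0, 0, 0, 0, 0, 0]
R3 ← R3 + R1: [0, 0, 0, 0, 0, 0]
R4 ← R4 − (1/2)·R1: [0, 0, 0, 0, 0, 0]
1 nonzero row, so rank(P) = 1.
P has 6 columns; by rank–nullity, nullity = 6 − 1 = 5.

5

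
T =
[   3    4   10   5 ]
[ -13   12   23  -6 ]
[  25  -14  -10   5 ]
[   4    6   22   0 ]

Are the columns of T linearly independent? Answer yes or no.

yes

Row reduce T to echelon form.
R2 ← R2 + (13/3)·R1: [0, 88/3, 199/3, 47/3]
R3 ← R3 − (25/3)·R1: [0, -142/3, -280/3, -110/3]
R4 ← R4 − (4/3)·R1: [0, 2/3, 26/3, -20/3]
R3 ← R3 + (71/44)·R2: [0, 0, 603/44, -501/44]
R4 ← R4 − (1/44)·R2: [0, 0, 315/44, -309/44]
R4 ← R4 − (35/67)·R3: [0, 0, 0, -72/67]
4 pivots among 4 columns.
Every column is a pivot column, so the columns are linearly independent.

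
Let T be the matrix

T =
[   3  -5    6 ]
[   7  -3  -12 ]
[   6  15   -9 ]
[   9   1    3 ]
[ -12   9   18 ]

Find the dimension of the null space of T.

0

Row reduce to echelon form.
R2 ← R2 − (7/3)·R1: [0, 26/3, -26]
R3 ← R3 − (2)·R1: [0, 25, -21]
R4 ← R4 − (3)·R1: [0, 16, -15]
R5 ← R5 + (4)·R1: [0, -11, 42]
R3 ← R3 − (75/26)·R2: [0, 0, 54]
R4 ← R4 − (24/13)·R2: [0, 0, 33]
R5 ← R5 + (33/26)·R2: [0, 0, 9]
R4 ← R4 − (11/18)·R3: [0, 0, 0]
R5 ← R5 − (1/6)·R3: [0, 0, 0]
3 nonzero rows, so rank(T) = 3.
T has 3 columns; by rank–nullity, nullity = 3 − 3 = 0.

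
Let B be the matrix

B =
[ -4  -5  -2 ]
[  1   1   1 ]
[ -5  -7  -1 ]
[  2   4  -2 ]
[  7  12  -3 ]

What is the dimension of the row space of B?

2

Row reduce to echelon form.
R2 ← R2 + (1/4)·R1: [0, -1/4, 1/2]
R3 ← R3 − (5/4)·R1: [0, -3/4, 3/2]
R4 ← R4 + (1/2)·R1: [0, 3/2, -3]
R5 ← R5 + (7/4)·R1: [0, 13/4, -13/2]
R3 ← R3 − (3)·R2: [0, 0, 0]
R4 ← R4 + (6)·R2: [0, 0, 0]
R5 ← R5 + (13)·R2: [0, 0, 0]
Echelon form has 2 nonzero rows, so rank(B) = 2.
The row space has dimension equal to the rank: 2.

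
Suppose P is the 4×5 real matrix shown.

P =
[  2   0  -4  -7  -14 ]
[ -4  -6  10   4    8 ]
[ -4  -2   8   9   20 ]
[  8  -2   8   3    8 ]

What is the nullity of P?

Row reduce to echelon form.
R2 ← R2 + (2)·R1: [0, -6, 2, -10, -20]
R3 ← R3 + (2)·R1: [0, -2, 0, -5, -8]
R4 ← R4 − (4)·R1: [0, -2, 24, 31, 64]
R3 ← R3 − (1/3)·R2: [0, 0, -2/3, -5/3, -4/3]
R4 ← R4 − (1/3)·R2: [0, 0, 70/3, 103/3, 212/3]
R4 ← R4 + (35)·R3: [0, 0, 0, -24, 24]
4 nonzero rows, so rank(P) = 4.
P has 5 columns; by rank–nullity, nullity = 5 − 4 = 1.

1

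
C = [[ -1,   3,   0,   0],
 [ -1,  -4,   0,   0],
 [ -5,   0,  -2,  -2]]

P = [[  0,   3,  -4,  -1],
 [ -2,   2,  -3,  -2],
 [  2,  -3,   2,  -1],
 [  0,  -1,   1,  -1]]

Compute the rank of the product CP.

3

First compute CP:
[[ -6,   3,  -5,  -5],
 [  8, -11,  16,   9],
 [ -4,  -7,  14,   9]]
Now row reduce the product.
R2 ← R2 + (4/3)·R1: [0, -7, 28/3, 7/3]
R3 ← R3 − (2/3)·R1: [0, -9, 52/3, 37/3]
R3 ← R3 − (9/7)·R2: [0, 0, 16/3, 28/3]
3 nonzero rows, so rank(CP) = 3.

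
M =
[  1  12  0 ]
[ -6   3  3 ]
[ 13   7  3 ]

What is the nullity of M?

0

Row reduce to echelon form.
R2 ← R2 + (6)·R1: [0, 75, 3]
R3 ← R3 − (13)·R1: [0, -149, 3]
R3 ← R3 + (149/75)·R2: [0, 0, 224/25]
3 nonzero rows, so rank(M) = 3.
M has 3 columns; by rank–nullity, nullity = 3 − 3 = 0.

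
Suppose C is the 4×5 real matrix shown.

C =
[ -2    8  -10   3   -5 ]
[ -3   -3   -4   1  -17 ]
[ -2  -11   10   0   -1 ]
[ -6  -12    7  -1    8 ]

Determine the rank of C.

4

Row reduce to echelon form.
R2 ← R2 − (3/2)·R1: [0, -15, 11, -7/2, -19/2]
R3 ← R3 − R1: [0, -19, 20, -3, 4]
R4 ← R4 − (3)·R1: [0, -36, 37, -10, 23]
R3 ← R3 − (19/15)·R2: [0, 0, 91/15, 43/30, 481/30]
R4 ← R4 − (12/5)·R2: [0, 0, 53/5, -8/5, 229/5]
R4 ← R4 − (159/91)·R3: [0, 0, 0, -747/182, 249/14]
Echelon form has 4 nonzero rows, so rank(C) = 4.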